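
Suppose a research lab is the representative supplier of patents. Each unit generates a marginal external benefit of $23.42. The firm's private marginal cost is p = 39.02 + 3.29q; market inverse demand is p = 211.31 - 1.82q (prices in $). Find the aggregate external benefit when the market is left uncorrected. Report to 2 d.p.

Market equilibrium (private): 39.02 + 3.29q = 211.31 - 1.82q → q_m = 33.7162.
Total external benefit = MEB × q_m = 23.42 × 33.7162 = 789.6334.

$789.63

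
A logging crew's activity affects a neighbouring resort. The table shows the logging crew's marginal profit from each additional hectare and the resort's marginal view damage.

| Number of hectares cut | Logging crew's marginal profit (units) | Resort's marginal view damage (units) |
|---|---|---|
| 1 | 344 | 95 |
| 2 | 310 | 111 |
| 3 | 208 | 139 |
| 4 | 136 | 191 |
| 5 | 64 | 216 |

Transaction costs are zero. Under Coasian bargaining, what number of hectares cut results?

3

Bargaining reaches the level where marginal profit last exceeds marginal view damage.
That holds through level 3 (208 ≥ 139) but not at 4 (136 < 191).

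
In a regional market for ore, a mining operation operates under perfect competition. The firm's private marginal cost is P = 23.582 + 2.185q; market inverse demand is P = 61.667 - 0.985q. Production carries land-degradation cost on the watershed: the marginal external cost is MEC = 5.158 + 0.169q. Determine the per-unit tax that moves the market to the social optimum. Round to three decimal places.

Social marginal cost = private MC + MEC = 28.740 + 2.354q.
Set SMC = demand: 28.740 + 2.354q = 61.667 - 0.985q → q* = 9.8613.
The Pigouvian tax equals MEC at q*: 5.158 + 0.169×9.8613 = 6.8246.

tax = 6.825 per unit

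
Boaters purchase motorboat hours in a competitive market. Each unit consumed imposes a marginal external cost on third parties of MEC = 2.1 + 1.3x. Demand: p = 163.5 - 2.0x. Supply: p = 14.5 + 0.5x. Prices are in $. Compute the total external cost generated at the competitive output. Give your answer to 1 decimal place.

Market equilibrium (private): 14.5 + 0.5x = 163.5 - 2.0x → x_m = 59.6000.
Total external cost = ∫₀^{x_m} (2.1 + 1.3x) dx = 2.1×59.6000 + ½×1.3×59.6000² = 2434.0640.

$2434.1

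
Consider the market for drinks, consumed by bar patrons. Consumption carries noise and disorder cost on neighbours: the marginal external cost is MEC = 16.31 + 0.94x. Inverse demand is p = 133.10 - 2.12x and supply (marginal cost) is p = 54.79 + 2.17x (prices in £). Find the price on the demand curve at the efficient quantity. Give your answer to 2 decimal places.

Social marginal benefit = demand − MEC = 116.79 - 3.06x.
Set SMB = MC: 116.79 - 3.06x = 54.79 + 2.17x → x* = 11.8547.
Consumer price on the demand curve at x*: 133.10 − 2.12×11.8547 = 107.9680.

P = £107.97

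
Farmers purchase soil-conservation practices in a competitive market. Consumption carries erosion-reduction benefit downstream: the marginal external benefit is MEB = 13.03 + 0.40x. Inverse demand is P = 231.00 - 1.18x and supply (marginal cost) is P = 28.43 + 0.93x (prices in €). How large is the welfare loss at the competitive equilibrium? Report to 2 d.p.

DWL = €773.46

Market equilibrium (private): 28.43 + 0.93x = 231.00 - 1.18x → x_m = 96.0047.
Social marginal benefit = demand + MEB = 244.03 - 0.78x.
Set SMB = MC: 244.03 - 0.78x = 28.43 + 0.93x → x* = 126.0819.
Height of the DWL triangle at x_m is SMB(x_m) − MC(x_m) = MEB(x_m) = 51.4319.
DWL = ½ × 30.0772 × 51.4319 = 773.4638.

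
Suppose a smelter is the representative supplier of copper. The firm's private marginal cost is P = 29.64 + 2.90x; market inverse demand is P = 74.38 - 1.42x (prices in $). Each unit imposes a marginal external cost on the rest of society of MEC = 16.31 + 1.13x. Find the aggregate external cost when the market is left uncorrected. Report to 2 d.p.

Market equilibrium (private): 29.64 + 2.90x = 74.38 - 1.42x → x_m = 10.3565.
Total external cost = ∫₀^{x_m} (16.31 + 1.13x) dx = 16.31×10.3565 + ½×1.13×10.3565² = 229.5148.

$229.51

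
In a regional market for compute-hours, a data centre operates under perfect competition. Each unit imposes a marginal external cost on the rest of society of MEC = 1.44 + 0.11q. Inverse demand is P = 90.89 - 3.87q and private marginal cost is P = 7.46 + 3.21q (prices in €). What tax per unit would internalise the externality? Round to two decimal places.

tax = €2.69 per unit

Social marginal cost = private MC + MEC = 8.90 + 3.32q.
Set SMC = demand: 8.90 + 3.32q = 90.89 - 3.87q → q* = 11.4033.
The Pigouvian tax equals MEC at q*: 1.44 + 0.11×11.4033 = 2.6944.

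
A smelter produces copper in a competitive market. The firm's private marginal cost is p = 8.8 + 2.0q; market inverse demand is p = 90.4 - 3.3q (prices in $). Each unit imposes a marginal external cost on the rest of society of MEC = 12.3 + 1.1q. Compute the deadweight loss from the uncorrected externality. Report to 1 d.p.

DWL = $66.8

Market equilibrium (private): 8.8 + 2.0q = 90.4 - 3.3q → q_m = 15.3962.
Social marginal cost = private MC + MEC = 21.1 + 3.1q.
Set SMC = demand: 21.1 + 3.1q = 90.4 - 3.3q → q* = 10.8281.
The loss is the area between SMC and demand from q* to q_m; with linear curves that's a triangle of height MEC(q_m).
DWL = ½ × 4.5681 × 29.2358 = 66.7760.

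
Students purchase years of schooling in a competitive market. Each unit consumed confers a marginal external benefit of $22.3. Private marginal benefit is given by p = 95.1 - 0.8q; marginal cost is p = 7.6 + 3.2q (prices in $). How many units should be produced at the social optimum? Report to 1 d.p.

Social marginal benefit = demand + MEB = 117.4 - 0.8q.
Set SMB = MC: 117.4 - 0.8q = 7.6 + 3.2q → q* = 27.4500.

q* = 27.5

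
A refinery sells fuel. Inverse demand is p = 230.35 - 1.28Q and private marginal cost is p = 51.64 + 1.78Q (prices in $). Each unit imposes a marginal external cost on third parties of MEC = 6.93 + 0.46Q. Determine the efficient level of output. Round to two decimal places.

Q* = 48.80

Social marginal cost = private MC + MEC = 58.57 + 2.24Q.
Set SMC = demand: 58.57 + 2.24Q = 230.35 - 1.28Q → Q* = 48.8011.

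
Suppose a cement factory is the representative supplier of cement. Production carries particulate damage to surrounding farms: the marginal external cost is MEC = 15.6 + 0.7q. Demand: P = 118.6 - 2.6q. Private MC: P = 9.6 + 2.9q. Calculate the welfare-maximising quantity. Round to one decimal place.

q* = 15.1

Social marginal cost = private MC + MEC = 25.2 + 3.6q.
Set SMC = demand: 25.2 + 3.6q = 118.6 - 2.6q → q* = 15.0645.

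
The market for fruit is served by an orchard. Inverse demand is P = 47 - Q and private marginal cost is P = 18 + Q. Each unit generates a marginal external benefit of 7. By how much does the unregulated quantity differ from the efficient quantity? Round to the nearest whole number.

Market equilibrium (private): 18 + Q = 47 - Q → Q_m = 14.5000.
Social marginal cost = private MC − MEB = 11 + Q.
Set SMC = demand: 11 + Q = 47 - Q → Q* = 18.0000.
Gap = |14.5000 − 18.0000| = 3.5000.

4 units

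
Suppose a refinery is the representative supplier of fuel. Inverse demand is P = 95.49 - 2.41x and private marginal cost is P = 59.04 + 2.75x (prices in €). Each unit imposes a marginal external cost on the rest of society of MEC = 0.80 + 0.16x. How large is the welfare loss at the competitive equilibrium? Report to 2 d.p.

Market equilibrium (private): 59.04 + 2.75x = 95.49 - 2.41x → x_m = 7.0640.
Social marginal cost = private MC + MEC = 59.84 + 2.91x.
Set SMC = demand: 59.84 + 2.91x = 95.49 - 2.41x → x* = 6.7011.
Between x* and x_m the wedge SMC − demand runs linearly from 0 to MEC(x_m), so the loss is a triangle.
DWL = ½ × 0.3629 × 1.9302 = 0.3502.

DWL = €0.35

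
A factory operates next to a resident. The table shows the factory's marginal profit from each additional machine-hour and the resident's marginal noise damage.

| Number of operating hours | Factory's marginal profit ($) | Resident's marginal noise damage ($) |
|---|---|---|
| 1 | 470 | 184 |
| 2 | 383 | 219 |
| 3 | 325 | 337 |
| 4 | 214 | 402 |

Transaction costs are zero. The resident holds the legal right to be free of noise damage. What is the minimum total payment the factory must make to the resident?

$403

Efficient level: marginal profit ≥ marginal noise damage through level 2, so k* = 2.
With the resident holding the right, the factory must at least compensate total damage at k*: 184 + 219 = 403.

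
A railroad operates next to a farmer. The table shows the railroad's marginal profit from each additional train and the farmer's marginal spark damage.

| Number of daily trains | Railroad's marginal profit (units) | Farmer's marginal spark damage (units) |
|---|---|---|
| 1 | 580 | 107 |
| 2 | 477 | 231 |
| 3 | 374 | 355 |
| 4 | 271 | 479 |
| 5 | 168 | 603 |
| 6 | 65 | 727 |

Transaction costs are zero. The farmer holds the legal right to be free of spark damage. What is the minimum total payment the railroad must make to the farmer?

Efficient level: marginal profit ≥ marginal spark damage through level 3, so k* = 3.
With the farmer holding the right, the railroad must at least compensate total damage at k*: 107 + 231 + 355 = 693.

693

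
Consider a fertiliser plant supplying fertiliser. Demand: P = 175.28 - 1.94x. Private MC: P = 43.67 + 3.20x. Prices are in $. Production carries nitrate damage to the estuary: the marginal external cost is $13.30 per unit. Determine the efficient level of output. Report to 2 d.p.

Social marginal cost = private MC + MEC = 56.97 + 3.20x.
Set SMC = demand: 56.97 + 3.20x = 175.28 - 1.94x → x* = 23.0175.

x* = 23.02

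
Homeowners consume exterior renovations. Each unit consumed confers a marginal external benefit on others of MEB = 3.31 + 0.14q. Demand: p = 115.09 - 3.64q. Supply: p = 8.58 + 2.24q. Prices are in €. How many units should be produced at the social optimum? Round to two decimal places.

Social marginal benefit = demand + MEB = 118.40 - 3.50q.
Set SMB = MC: 118.40 - 3.50q = 8.58 + 2.24q → q* = 19.1324.

q* = 19.13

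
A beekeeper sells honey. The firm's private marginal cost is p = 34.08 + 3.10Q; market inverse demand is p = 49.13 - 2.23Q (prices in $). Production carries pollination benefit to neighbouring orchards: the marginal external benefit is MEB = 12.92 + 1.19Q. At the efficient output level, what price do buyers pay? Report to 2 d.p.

Social marginal cost = private MC − MEB = 21.16 + 1.91Q.
Set SMC = demand: 21.16 + 1.91Q = 49.13 - 2.23Q → Q* = 6.7560.
Consumer price on the demand curve at Q*: 49.13 − 2.23×6.7560 = 34.0641.

P = $34.06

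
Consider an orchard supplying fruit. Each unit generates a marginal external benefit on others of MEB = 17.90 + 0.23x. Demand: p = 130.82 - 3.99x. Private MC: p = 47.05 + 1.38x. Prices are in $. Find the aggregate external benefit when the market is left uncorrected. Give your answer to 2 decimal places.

$307.22

Market equilibrium (private): 47.05 + 1.38x = 130.82 - 3.99x → x_m = 15.5996.
Total external benefit = ∫₀^{x_m} (17.90 + 0.23x) dx = 17.90×15.5996 + ½×0.23×15.5996² = 307.2178.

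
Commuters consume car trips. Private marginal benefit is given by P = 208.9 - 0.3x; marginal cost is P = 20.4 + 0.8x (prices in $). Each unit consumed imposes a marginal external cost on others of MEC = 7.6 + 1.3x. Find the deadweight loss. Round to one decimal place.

Market equilibrium (private): 20.4 + 0.8x = 208.9 - 0.3x → x_m = 171.3636.
Social marginal benefit = demand − MEC = 201.3 - 1.6x.
Set SMB = MC: 201.3 - 1.6x = 20.4 + 0.8x → x* = 75.3750.
The loss is the area between SMB and MC from x* to x_m; with linear curves that's a triangle of height MEC(x_m).
DWL = ½ × 95.9886 × 230.3727 = 11056.5765.

DWL = $11056.6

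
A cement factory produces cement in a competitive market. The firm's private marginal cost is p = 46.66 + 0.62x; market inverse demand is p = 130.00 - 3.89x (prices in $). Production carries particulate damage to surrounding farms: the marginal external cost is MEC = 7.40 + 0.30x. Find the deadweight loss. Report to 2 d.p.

DWL = $17.42

Market equilibrium (private): 46.66 + 0.62x = 130.00 - 3.89x → x_m = 18.4789.
Social marginal cost = private MC + MEC = 54.06 + 0.92x.
Set SMC = demand: 54.06 + 0.92x = 130.00 - 3.89x → x* = 15.7879.
The welfare-loss triangle has base |x_m − x*| and height MEC(x_m) (the vertical gap between SMC and demand is zero at x* and MEC at x_m).
DWL = ½ × 2.6910 × 12.9437 = 17.4157.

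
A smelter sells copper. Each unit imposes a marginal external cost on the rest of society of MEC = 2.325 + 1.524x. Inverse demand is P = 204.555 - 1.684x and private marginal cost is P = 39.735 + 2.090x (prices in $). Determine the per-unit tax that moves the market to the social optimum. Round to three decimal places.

Social marginal cost = private MC + MEC = 42.060 + 3.614x.
Set SMC = demand: 42.060 + 3.614x = 204.555 - 1.684x → x* = 30.6710.
The Pigouvian tax equals MEC at x*: 2.325 + 1.524×30.6710 = 49.0676.

tax = $49.068 per unit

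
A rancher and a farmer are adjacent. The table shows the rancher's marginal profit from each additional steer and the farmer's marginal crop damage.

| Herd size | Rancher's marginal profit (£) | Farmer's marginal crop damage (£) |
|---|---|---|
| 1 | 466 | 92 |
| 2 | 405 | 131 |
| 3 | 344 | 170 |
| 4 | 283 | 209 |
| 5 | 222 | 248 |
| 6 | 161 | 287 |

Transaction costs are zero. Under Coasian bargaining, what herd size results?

4

Bargaining reaches the level where marginal profit last exceeds marginal crop damage.
That holds through level 4 (283 ≥ 209) but not at 5 (222 < 248).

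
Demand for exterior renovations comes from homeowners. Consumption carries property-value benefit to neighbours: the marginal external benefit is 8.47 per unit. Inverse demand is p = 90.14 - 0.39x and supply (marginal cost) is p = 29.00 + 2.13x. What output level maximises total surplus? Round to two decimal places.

Social marginal benefit = demand + MEB = 98.61 - 0.39x.
Set SMB = MC: 98.61 - 0.39x = 29.00 + 2.13x → x* = 27.6230.

x* = 27.62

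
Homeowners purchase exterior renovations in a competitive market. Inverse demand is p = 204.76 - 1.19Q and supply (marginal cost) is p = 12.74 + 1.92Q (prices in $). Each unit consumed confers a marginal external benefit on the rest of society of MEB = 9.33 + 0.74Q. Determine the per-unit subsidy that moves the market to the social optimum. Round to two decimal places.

Social marginal benefit = demand + MEB = 214.09 - 0.45Q.
Set SMB = MC: 214.09 - 0.45Q = 12.74 + 1.92Q → Q* = 84.9578.
The Pigouvian subsidy equals MEB at Q*: 9.33 + 0.74×84.9578 = 72.1988.

subsidy = $72.20 per unit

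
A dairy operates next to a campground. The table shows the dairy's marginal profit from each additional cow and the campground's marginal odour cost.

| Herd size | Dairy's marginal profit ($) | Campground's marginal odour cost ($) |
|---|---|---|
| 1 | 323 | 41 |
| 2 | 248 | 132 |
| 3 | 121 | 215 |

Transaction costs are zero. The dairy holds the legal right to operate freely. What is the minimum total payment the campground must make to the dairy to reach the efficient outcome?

Left alone the dairy would choose level 3 (marginal profit stays positive).
Efficient level: k* = 2 (marginal profit ≥ marginal odour cost through 2).
The campground must at least cover the dairy's forgone profit from cutting 3→2: 121 = 121.

$121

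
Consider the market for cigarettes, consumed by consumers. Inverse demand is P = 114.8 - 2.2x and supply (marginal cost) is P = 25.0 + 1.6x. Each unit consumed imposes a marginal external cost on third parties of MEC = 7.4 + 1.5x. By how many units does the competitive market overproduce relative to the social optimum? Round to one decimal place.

8.1 units

Market equilibrium (private): 25.0 + 1.6x = 114.8 - 2.2x → x_m = 23.6316.
Social marginal benefit = demand − MEC = 107.4 - 3.7x.
Set SMB = MC: 107.4 - 3.7x = 25.0 + 1.6x → x* = 15.5472.
Gap = |23.6316 − 15.5472| = 8.0844.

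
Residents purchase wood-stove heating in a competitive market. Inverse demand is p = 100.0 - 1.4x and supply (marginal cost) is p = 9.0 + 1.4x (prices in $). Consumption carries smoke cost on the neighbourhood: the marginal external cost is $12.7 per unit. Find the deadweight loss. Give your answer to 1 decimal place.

DWL = $28.8

Market equilibrium (private): 9.0 + 1.4x = 100.0 - 1.4x → x_m = 32.5000.
Social marginal benefit = demand − MEC = 87.3 - 1.4x.
Set SMB = MC: 87.3 - 1.4x = 9.0 + 1.4x → x* = 27.9643.
The welfare-loss triangle has base |x_m − x*| and height MEC(x_m) (the vertical gap between SMB and MC is zero at x* and MEC at x_m).
DWL = ½ × 4.5357 × 12.7000 = 28.8017.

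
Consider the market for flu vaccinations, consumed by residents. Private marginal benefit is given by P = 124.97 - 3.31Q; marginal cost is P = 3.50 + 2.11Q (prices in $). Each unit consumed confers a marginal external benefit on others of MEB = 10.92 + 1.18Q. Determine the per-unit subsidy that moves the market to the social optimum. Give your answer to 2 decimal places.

subsidy = $47.76 per unit

Social marginal benefit = demand + MEB = 135.89 - 2.13Q.
Set SMB = MC: 135.89 - 2.13Q = 3.50 + 2.11Q → Q* = 31.2241.
The Pigouvian subsidy equals MEB at Q*: 10.92 + 1.18×31.2241 = 47.7644.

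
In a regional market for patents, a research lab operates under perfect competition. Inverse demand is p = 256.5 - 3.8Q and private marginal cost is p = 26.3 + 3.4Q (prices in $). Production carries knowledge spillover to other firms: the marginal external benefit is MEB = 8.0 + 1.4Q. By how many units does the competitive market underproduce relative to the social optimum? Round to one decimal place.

Market equilibrium (private): 26.3 + 3.4Q = 256.5 - 3.8Q → Q_m = 31.9722.
Social marginal cost = private MC − MEB = 18.3 + 2.0Q.
Set SMC = demand: 18.3 + 2.0Q = 256.5 - 3.8Q → Q* = 41.0690.
Gap = |31.9722 − 41.0690| = 9.0968.

9.1 units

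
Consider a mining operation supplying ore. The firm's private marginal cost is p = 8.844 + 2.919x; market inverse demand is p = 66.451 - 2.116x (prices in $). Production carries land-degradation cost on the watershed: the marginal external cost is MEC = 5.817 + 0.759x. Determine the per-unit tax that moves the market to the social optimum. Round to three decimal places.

tax = $12.601 per unit

Social marginal cost = private MC + MEC = 14.661 + 3.678x.
Set SMC = demand: 14.661 + 3.678x = 66.451 - 2.116x → x* = 8.9386.
The Pigouvian tax equals MEC at x*: 5.817 + 0.759×8.9386 = 12.6014.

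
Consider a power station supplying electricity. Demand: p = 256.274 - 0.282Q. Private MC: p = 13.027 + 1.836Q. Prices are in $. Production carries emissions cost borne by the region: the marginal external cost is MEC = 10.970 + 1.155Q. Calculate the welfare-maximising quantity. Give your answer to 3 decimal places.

Social marginal cost = private MC + MEC = 23.997 + 2.991Q.
Set SMC = demand: 23.997 + 2.991Q = 256.274 - 0.282Q → Q* = 70.9676.

Q* = 70.968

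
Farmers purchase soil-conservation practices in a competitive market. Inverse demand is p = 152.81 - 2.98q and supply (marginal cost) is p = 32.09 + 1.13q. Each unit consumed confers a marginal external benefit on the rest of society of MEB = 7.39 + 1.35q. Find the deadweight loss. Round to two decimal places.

Market equilibrium (private): 32.09 + 1.13q = 152.81 - 2.98q → q_m = 29.3723.
Social marginal benefit = demand + MEB = 160.20 - 1.63q.
Set SMB = MC: 160.20 - 1.63q = 32.09 + 1.13q → q* = 46.4167.
Between q* and q_m the wedge SMB − MC runs linearly from 0 to MEB(q_m), so the loss is a triangle.
DWL = ½ × 17.0444 × 47.0426 = 400.9064.

DWL = 400.91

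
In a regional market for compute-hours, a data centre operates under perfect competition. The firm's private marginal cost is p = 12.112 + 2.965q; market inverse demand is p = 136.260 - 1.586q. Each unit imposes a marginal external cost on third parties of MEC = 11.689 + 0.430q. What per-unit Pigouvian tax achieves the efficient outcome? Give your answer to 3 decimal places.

tax = 21.397 per unit

Social marginal cost = private MC + MEC = 23.801 + 3.395q.
Set SMC = demand: 23.801 + 3.395q = 136.260 - 1.586q → q* = 22.5776.
The Pigouvian tax equals MEC at q*: 11.689 + 0.430×22.5776 = 21.3974.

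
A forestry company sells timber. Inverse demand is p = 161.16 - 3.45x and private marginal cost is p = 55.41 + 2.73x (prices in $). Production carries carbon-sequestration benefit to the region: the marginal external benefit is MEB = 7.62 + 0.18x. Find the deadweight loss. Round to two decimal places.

Market equilibrium (private): 55.41 + 2.73x = 161.16 - 3.45x → x_m = 17.1117.
Social marginal cost = private MC − MEB = 47.79 + 2.55x.
Set SMC = demand: 47.79 + 2.55x = 161.16 - 3.45x → x* = 18.8950.
Height of the DWL triangle at x_m is demand(x_m) − SMC(x_m) = MEB(x_m) = 10.7001.
DWL = ½ × 1.7833 × 10.7001 = 9.5407.

DWL = $9.54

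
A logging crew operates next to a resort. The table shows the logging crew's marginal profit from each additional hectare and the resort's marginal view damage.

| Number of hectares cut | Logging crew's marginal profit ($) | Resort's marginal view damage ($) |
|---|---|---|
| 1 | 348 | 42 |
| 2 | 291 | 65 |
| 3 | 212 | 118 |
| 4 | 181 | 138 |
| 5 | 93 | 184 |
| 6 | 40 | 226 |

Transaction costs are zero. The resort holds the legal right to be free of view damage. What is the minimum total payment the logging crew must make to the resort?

Efficient level: marginal profit ≥ marginal view damage through level 4, so k* = 4.
With the resort holding the right, the logging crew must at least compensate total damage at k*: 42 + 65 + 118 + 138 = 363.

$363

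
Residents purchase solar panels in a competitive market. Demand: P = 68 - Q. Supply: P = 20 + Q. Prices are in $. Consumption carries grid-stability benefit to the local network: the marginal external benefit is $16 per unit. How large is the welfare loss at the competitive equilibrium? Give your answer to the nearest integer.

Market equilibrium (private): 20 + Q = 68 - Q → Q_m = 24.0000.
Social marginal benefit = demand + MEB = 84 - Q.
Set SMB = MC: 84 - Q = 20 + Q → Q* = 32.0000.
The welfare-loss triangle has base |Q_m − Q*| and height MEB(Q_m) (the vertical gap between SMB and MC is zero at Q* and MEB at Q_m).
DWL = ½ × 8.0000 × 16.0000 = 64.0000.

DWL = $64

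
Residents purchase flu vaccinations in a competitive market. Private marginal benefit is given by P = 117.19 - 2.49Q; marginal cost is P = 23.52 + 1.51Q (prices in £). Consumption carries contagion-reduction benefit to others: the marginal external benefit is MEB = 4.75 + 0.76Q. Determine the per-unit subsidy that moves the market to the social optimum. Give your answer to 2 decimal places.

subsidy = £27.84 per unit

Social marginal benefit = demand + MEB = 121.94 - 1.73Q.
Set SMB = MC: 121.94 - 1.73Q = 23.52 + 1.51Q → Q* = 30.3765.
The Pigouvian subsidy equals MEB at Q*: 4.75 + 0.76×30.3765 = 27.8361.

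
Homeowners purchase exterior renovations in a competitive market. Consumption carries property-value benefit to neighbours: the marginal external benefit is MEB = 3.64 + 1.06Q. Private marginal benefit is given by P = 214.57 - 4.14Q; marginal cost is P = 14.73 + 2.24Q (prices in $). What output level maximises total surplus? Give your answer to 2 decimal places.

Q* = 38.25

Social marginal benefit = demand + MEB = 218.21 - 3.08Q.
Set SMB = MC: 218.21 - 3.08Q = 14.73 + 2.24Q → Q* = 38.2481.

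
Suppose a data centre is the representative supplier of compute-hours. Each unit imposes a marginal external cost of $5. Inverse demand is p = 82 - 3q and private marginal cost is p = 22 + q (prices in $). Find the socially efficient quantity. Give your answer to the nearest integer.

q* = 14

Social marginal cost = private MC + MEC = 27 + q.
Set SMC = demand: 27 + q = 82 - 3q → q* = 13.7500.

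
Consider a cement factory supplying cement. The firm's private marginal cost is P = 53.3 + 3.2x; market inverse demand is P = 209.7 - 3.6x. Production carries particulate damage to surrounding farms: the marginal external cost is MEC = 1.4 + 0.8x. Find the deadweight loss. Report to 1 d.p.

Market equilibrium (private): 53.3 + 3.2x = 209.7 - 3.6x → x_m = 23.0000.
Social marginal cost = private MC + MEC = 54.7 + 4.0x.
Set SMC = demand: 54.7 + 4.0x = 209.7 - 3.6x → x* = 20.3947.
Between x* and x_m the wedge SMC − demand runs linearly from 0 to MEC(x_m), so the loss is a triangle.
DWL = ½ × 2.6053 × 19.8000 = 25.7925.

DWL = 25.8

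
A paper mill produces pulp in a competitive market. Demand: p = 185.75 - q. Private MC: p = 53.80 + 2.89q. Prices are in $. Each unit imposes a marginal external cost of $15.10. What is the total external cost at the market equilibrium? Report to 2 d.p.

$512.20

Market equilibrium (private): 53.80 + 2.89q = 185.75 - q → q_m = 33.9203.
Total external cost = MEC × q_m = 15.10 × 33.9203 = 512.1965.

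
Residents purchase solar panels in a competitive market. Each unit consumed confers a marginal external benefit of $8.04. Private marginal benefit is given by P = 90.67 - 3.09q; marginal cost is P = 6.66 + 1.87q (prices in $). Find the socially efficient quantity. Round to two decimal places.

Social marginal benefit = demand + MEB = 98.71 - 3.09q.
Set SMB = MC: 98.71 - 3.09q = 6.66 + 1.87q → q* = 18.5585.

q* = 18.56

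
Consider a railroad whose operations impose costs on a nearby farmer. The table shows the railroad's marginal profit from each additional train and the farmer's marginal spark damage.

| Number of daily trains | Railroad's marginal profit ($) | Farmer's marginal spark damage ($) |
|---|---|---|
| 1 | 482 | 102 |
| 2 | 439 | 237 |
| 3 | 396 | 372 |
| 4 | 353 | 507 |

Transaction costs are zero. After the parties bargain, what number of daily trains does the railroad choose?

3

Bargaining reaches the level where marginal profit last exceeds marginal spark damage.
That holds through level 3 (396 ≥ 372) but not at 4 (353 < 507).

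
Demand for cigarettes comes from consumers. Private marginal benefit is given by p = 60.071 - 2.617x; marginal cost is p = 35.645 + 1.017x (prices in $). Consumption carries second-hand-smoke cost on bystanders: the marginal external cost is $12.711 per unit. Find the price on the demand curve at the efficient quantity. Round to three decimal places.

Social marginal benefit = demand − MEC = 47.360 - 2.617x.
Set SMB = MC: 47.360 - 2.617x = 35.645 + 1.017x → x* = 3.2237.
Consumer price on the demand curve at x*: 60.071 − 2.617×3.2237 = 51.6346.

P = $51.635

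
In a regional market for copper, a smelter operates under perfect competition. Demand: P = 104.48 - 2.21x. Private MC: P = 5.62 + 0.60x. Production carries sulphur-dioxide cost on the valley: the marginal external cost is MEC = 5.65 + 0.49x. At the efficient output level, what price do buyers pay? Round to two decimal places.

Social marginal cost = private MC + MEC = 11.27 + 1.09x.
Set SMC = demand: 11.27 + 1.09x = 104.48 - 2.21x → x* = 28.2455.
Consumer price on the demand curve at x*: 104.48 − 2.21×28.2455 = 42.0574.

P = 42.06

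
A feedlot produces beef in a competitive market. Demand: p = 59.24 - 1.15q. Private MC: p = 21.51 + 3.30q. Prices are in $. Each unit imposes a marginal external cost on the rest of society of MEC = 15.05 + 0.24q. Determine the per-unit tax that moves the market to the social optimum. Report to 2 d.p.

Social marginal cost = private MC + MEC = 36.56 + 3.54q.
Set SMC = demand: 36.56 + 3.54q = 59.24 - 1.15q → q* = 4.8358.
The Pigouvian tax equals MEC at q*: 15.05 + 0.24×4.8358 = 16.2106.

tax = $16.21 per unit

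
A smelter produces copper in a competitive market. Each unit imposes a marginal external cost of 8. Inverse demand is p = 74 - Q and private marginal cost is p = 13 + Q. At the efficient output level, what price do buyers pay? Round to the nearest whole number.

P = 48

Social marginal cost = private MC + MEC = 21 + Q.
Set SMC = demand: 21 + Q = 74 - Q → Q* = 26.5000.
Consumer price on the demand curve at Q*: 74 − 1×26.5000 = 47.5000.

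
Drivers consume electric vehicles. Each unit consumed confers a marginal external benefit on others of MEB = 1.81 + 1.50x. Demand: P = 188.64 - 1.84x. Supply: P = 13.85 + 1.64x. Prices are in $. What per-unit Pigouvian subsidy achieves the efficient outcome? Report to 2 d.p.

Social marginal benefit = demand + MEB = 190.45 - 0.34x.
Set SMB = MC: 190.45 - 0.34x = 13.85 + 1.64x → x* = 89.1919.
The Pigouvian subsidy equals MEB at x*: 1.81 + 1.50×89.1919 = 135.5979.

subsidy = $135.60 per unit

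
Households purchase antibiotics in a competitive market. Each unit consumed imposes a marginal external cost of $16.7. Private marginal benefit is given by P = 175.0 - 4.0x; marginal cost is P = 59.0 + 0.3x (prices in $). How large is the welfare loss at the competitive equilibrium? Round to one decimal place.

DWL = $32.4

Market equilibrium (private): 59.0 + 0.3x = 175.0 - 4.0x → x_m = 26.9767.
Social marginal benefit = demand − MEC = 158.3 - 4.0x.
Set SMB = MC: 158.3 - 4.0x = 59.0 + 0.3x → x* = 23.0930.
Between x* and x_m the wedge MC − SMB runs linearly from 0 to MEC(x_m), so the loss is a triangle.
DWL = ½ × 3.8837 × 16.7000 = 32.4289.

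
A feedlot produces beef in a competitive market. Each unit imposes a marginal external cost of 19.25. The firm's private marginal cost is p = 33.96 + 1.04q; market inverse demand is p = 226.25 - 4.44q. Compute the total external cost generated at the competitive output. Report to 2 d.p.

Market equilibrium (private): 33.96 + 1.04q = 226.25 - 4.44q → q_m = 35.0894.
Total external cost = MEC × q_m = 19.25 × 35.0894 = 675.4710.

675.47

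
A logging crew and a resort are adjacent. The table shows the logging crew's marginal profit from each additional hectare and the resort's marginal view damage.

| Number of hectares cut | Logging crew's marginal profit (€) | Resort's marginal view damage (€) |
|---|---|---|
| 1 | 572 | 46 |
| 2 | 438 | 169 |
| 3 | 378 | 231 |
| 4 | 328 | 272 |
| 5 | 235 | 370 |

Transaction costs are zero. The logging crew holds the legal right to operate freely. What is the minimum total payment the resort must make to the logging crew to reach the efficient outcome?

Left alone the logging crew would choose level 5 (marginal profit stays positive).
Efficient level: k* = 4 (marginal profit ≥ marginal view damage through 4).
The resort must at least cover the logging crew's forgone profit from cutting 5→4: 235 = 235.

€235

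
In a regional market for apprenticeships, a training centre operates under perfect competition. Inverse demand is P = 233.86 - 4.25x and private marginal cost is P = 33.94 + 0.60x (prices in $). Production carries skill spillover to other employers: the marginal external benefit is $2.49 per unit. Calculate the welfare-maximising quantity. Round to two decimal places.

Social marginal cost = private MC − MEB = 31.45 + 0.60x.
Set SMC = demand: 31.45 + 0.60x = 233.86 - 4.25x → x* = 41.7340.

x* = 41.73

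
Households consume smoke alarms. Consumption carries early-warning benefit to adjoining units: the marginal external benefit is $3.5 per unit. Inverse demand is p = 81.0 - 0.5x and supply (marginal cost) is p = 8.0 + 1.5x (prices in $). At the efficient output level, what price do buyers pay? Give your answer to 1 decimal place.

P = $61.9

Social marginal benefit = demand + MEB = 84.5 - 0.5x.
Set SMB = MC: 84.5 - 0.5x = 8.0 + 1.5x → x* = 38.2500.
Consumer price on the demand curve at x*: 81.0 − 0.5×38.2500 = 61.8750.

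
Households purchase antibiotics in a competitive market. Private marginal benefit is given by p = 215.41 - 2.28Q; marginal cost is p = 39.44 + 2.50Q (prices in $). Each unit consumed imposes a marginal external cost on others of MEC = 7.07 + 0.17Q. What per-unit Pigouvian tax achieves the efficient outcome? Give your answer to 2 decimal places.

Social marginal benefit = demand − MEC = 208.34 - 2.45Q.
Set SMB = MC: 208.34 - 2.45Q = 39.44 + 2.50Q → Q* = 34.1212.
The Pigouvian tax equals MEC at Q*: 7.07 + 0.17×34.1212 = 12.8706.

tax = $12.87 per unit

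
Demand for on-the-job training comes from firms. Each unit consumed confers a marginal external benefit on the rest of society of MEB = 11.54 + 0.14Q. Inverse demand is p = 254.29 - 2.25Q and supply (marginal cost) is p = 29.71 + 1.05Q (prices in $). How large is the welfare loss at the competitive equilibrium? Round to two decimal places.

Market equilibrium (private): 29.71 + 1.05Q = 254.29 - 2.25Q → Q_m = 68.0545.
Social marginal benefit = demand + MEB = 265.83 - 2.11Q.
Set SMB = MC: 265.83 - 2.11Q = 29.71 + 1.05Q → Q* = 74.7215.
The welfare-loss triangle has base |Q_m − Q*| and height MEB(Q_m) (the vertical gap between SMB and MC is zero at Q* and MEB at Q_m).
DWL = ½ × 6.6670 × 21.0676 = 70.2288.

DWL = $70.23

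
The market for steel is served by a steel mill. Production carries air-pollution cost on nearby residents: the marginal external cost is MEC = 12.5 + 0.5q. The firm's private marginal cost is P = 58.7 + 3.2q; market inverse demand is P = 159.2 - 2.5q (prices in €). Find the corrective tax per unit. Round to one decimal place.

tax = €19.6 per unit

Social marginal cost = private MC + MEC = 71.2 + 3.7q.
Set SMC = demand: 71.2 + 3.7q = 159.2 - 2.5q → q* = 14.1935.
The Pigouvian tax equals MEC at q*: 12.5 + 0.5×14.1935 = 19.5968.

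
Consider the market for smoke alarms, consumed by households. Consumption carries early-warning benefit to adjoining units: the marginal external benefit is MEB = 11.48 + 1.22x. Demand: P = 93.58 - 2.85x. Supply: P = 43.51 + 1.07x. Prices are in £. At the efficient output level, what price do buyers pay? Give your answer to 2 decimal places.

P = £28.61

Social marginal benefit = demand + MEB = 105.06 - 1.63x.
Set SMB = MC: 105.06 - 1.63x = 43.51 + 1.07x → x* = 22.7963.
Consumer price on the demand curve at x*: 93.58 − 2.85×22.7963 = 28.6105.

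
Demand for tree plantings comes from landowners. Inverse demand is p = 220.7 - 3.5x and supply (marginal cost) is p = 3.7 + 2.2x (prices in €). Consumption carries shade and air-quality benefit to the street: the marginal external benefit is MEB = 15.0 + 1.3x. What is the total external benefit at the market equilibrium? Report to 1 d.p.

€1513.1

Market equilibrium (private): 3.7 + 2.2x = 220.7 - 3.5x → x_m = 38.0702.
Total external benefit = ∫₀^{x_m} (15.0 + 1.3x) dx = 15.0×38.0702 + ½×1.3×38.0702² = 1513.1241.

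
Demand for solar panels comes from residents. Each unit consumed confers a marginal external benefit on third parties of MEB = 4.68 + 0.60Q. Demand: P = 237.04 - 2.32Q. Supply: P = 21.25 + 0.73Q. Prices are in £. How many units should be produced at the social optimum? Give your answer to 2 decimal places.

Social marginal benefit = demand + MEB = 241.72 - 1.72Q.
Set SMB = MC: 241.72 - 1.72Q = 21.25 + 0.73Q → Q* = 89.9878.

Q* = 89.99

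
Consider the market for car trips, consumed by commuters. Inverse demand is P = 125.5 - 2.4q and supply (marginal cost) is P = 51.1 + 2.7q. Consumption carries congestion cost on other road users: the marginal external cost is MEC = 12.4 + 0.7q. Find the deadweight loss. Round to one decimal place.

DWL = 44.1

Market equilibrium (private): 51.1 + 2.7q = 125.5 - 2.4q → q_m = 14.5882.
Social marginal benefit = demand − MEC = 113.1 - 3.1q.
Set SMB = MC: 113.1 - 3.1q = 51.1 + 2.7q → q* = 10.6897.
The welfare-loss triangle has base |q_m − q*| and height MEC(q_m) (the vertical gap between SMB and MC is zero at q* and MEC at q_m).
DWL = ½ × 3.8985 × 22.6118 = 44.0761.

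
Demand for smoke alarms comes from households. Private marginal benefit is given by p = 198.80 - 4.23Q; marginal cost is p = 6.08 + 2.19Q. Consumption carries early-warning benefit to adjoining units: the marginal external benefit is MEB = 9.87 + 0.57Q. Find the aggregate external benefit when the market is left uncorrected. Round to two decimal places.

Market equilibrium (private): 6.08 + 2.19Q = 198.80 - 4.23Q → Q_m = 30.0187.
Total external benefit = ∫₀^{Q_m} (9.87 + 0.57Q) dQ = 9.87×30.0187 + ½×0.57×30.0187² = 553.1044.

553.10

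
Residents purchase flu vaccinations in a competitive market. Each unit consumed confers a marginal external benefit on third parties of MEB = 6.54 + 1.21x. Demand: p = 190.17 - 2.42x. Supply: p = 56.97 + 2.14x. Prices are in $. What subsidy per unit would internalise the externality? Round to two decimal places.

subsidy = $57.01 per unit

Social marginal benefit = demand + MEB = 196.71 - 1.21x.
Set SMB = MC: 196.71 - 1.21x = 56.97 + 2.14x → x* = 41.7134.
The Pigouvian subsidy equals MEB at x*: 6.54 + 1.21×41.7134 = 57.0132.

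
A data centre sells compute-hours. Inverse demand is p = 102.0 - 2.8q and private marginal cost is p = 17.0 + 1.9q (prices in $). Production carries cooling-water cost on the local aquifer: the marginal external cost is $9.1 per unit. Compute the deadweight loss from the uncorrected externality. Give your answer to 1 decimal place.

Market equilibrium (private): 17.0 + 1.9q = 102.0 - 2.8q → q_m = 18.0851.
Social marginal cost = private MC + MEC = 26.1 + 1.9q.
Set SMC = demand: 26.1 + 1.9q = 102.0 - 2.8q → q* = 16.1489.
The welfare-loss triangle has base |q_m − q*| and height MEC(q_m) (the vertical gap between SMC and demand is zero at q* and MEC at q_m).
DWL = ½ × 1.9362 × 9.1000 = 8.8097.

DWL = $8.8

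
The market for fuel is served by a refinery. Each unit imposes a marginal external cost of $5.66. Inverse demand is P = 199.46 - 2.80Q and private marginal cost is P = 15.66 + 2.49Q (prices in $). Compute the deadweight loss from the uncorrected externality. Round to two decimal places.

Market equilibrium (private): 15.66 + 2.49Q = 199.46 - 2.80Q → Q_m = 34.7448.
Social marginal cost = private MC + MEC = 21.32 + 2.49Q.
Set SMC = demand: 21.32 + 2.49Q = 199.46 - 2.80Q → Q* = 33.6749.
Between Q* and Q_m the wedge SMC − demand runs linearly from 0 to MEC(Q_m), so the loss is a triangle.
DWL = ½ × 1.0699 × 5.6600 = 3.0278.

DWL = $3.03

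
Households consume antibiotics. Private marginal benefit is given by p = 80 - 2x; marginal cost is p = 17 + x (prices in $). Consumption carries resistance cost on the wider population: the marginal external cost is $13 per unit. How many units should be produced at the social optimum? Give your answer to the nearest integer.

x* = 17

Social marginal benefit = demand − MEC = 67 - 2x.
Set SMB = MC: 67 - 2x = 17 + x → x* = 16.6667.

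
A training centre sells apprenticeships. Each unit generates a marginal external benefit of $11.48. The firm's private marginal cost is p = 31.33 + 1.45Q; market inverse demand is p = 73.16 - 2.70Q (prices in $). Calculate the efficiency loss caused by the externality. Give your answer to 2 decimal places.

DWL = $15.88

Market equilibrium (private): 31.33 + 1.45Q = 73.16 - 2.70Q → Q_m = 10.0795.
Social marginal cost = private MC − MEB = 19.85 + 1.45Q.
Set SMC = demand: 19.85 + 1.45Q = 73.16 - 2.70Q → Q* = 12.8458.
The welfare-loss triangle has base |Q_m − Q*| and height MEB(Q_m) (the vertical gap between SMC and demand is zero at Q* and MEB at Q_m).
DWL = ½ × 2.7663 × 11.4800 = 15.8786.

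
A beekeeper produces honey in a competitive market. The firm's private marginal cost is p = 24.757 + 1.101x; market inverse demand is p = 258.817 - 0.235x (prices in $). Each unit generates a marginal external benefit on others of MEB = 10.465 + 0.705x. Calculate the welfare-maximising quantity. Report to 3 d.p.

Social marginal cost = private MC − MEB = 14.292 + 0.396x.
Set SMC = demand: 14.292 + 0.396x = 258.817 - 0.235x → x* = 387.5198.

x* = 387.520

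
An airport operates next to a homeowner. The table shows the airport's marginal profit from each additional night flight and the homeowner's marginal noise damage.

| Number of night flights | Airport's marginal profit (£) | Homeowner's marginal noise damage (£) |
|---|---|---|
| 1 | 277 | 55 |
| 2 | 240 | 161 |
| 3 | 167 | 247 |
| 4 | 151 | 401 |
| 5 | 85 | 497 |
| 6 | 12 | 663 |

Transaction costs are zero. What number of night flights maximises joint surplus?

Bargaining reaches the level where marginal profit last exceeds marginal noise damage.
That holds through level 2 (240 ≥ 161) but not at 3 (167 < 247).

2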